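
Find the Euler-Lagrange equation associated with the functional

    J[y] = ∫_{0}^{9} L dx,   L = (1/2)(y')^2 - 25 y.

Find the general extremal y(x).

The Lagrangian is L = (1/2)(y')^2 - 25 y.
∂L/∂y = -25.
∂L/∂y' = y'.
The Euler-Lagrange equation d/dx(∂L/∂y') − ∂L/∂y = 0 becomes:
    y'' + 25 = 0
General solution: y(x) = -(25/2) x^2 + A x + B, where A and B are arbitrary constants fixed by the endpoint conditions.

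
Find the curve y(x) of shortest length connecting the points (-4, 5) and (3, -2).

Arc-length functional: J[y] = ∫ sqrt(1 + (y')^2) dx.
Lagrangian L = sqrt(1 + (y')^2) has no explicit y dependence, so ∂L/∂y = 0 and the Euler-Lagrange equation gives
    d/dx( y' / sqrt(1 + (y')^2) ) = 0  ⇒  y' / sqrt(1 + (y')^2) = const.
Hence y' is constant, so y(x) is affine.
Fitting the endpoints (-4, 5) and (3, -2):
    slope m = ((-2) − 5) / (3 − (-4)) = -1,
    intercept c = 5 − m·(-4) = 1.
Extremal: y(x) = -x + 1.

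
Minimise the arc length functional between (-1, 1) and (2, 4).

Arc-length functional: J[y] = ∫ sqrt(1 + (y')^2) dx.
Lagrangian L = sqrt(1 + (y')^2) has no explicit y dependence, so ∂L/∂y = 0 and the Euler-Lagrange equation gives
    d/dx( y' / sqrt(1 + (y')^2) ) = 0  ⇒  y' / sqrt(1 + (y')^2) = const.
Hence y' is constant, so y(x) is affine.
Fitting the endpoints (-1, 1) and (2, 4):
    slope m = (4 − 1) / (2 − (-1)) = 1,
    intercept c = 1 − m·(-1) = 2.
Extremal: y(x) = x + 2.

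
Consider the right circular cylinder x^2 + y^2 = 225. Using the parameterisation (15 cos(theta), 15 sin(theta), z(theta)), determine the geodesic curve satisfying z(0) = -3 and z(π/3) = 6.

Parameterise the cylinder of radius R = 15 as
    r(θ) = (15 cos θ, 15 sin θ, z(θ)).
The arc-length element is
    ds = sqrt(225 + (dz/dθ)^2) dθ,
so the Lagrangian is L = sqrt(225 + z'^2).
L depends on z' only, not on z or θ, so ∂L/∂z = 0 and
    ∂L/∂z' = z' / sqrt(225 + z'^2).
The Euler-Lagrange equation gives
    d/dθ( z' / sqrt(225 + z'^2) ) = 0,
so z' is constant. Integrating once:
    z(θ) = a θ + b,
a helix on the cylinder (a straight line when the cylinder is unrolled). The constants a, b are determined by the endpoint conditions.
With endpoint conditions z(0) = -3 and z(π/3) = 6: from z(0) = b we get b = -3, and a·π/3 + -3 = 6 gives a = 27/π, so
    z(θ) = (27/π) θ − 3.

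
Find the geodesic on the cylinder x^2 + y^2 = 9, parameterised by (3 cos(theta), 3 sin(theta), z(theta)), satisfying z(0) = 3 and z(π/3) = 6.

Parameterise the cylinder of radius R = 3 as
    r(θ) = (3 cos θ, 3 sin θ, z(θ)).
The arc-length element is
    ds = sqrt(9 + (dz/dθ)^2) dθ,
so the Lagrangian is L = sqrt(9 + z'^2).
L depends on z' only, not on z or θ, so ∂L/∂z = 0 and
    ∂L/∂z' = z' / sqrt(9 + z'^2).
The Euler-Lagrange equation gives
    d/dθ( z' / sqrt(9 + z'^2) ) = 0,
so z' is constant. Integrating once:
    z(θ) = a θ + b,
a helix on the cylinder (a straight line when the cylinder is unrolled). The constants a, b are determined by the endpoint conditions.
With endpoint conditions z(0) = 3 and z(π/3) = 6: from z(0) = b we get b = 3, and a·π/3 + 3 = 6 gives a = 9/π, so
    z(θ) = (9/π) θ + 3.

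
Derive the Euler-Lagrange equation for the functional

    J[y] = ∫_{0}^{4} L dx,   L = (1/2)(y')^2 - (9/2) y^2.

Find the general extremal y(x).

The Lagrangian is L = (1/2)(y')^2 - (9/2) y^2.
∂L/∂y = -9y.
∂L/∂y' = y'.
The Euler-Lagrange equation d/dx(∂L/∂y') − ∂L/∂y = 0 becomes:
    y'' + 9 y = 0
General solution: y(x) = A sin(3x) + B cos(3x), where A and B are arbitrary constants fixed by the endpoint conditions.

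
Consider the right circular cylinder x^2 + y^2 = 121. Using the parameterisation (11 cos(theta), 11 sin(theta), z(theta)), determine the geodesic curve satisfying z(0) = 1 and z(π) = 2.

Parameterise the cylinder of radius R = 11 as
    r(θ) = (11 cos θ, 11 sin θ, z(θ)).
The arc-length element is
    ds = sqrt(121 + (dz/dθ)^2) dθ,
so the Lagrangian is L = sqrt(121 + z'^2).
L depends on z' only, not on z or θ, so ∂L/∂z = 0 and
    ∂L/∂z' = z' / sqrt(121 + z'^2).
The Euler-Lagrange equation gives
    d/dθ( z' / sqrt(121 + z'^2) ) = 0,
so z' is constant. Integrating once:
    z(θ) = a θ + b,
a helix on the cylinder (a straight line when the cylinder is unrolled). The constants a, b are determined by the endpoint conditions.
With endpoint conditions z(0) = 1 and z(π) = 2: from z(0) = b we get b = 1, and a·π + 1 = 2 gives a = 1/π, so
    z(θ) = (1/π) θ + 1.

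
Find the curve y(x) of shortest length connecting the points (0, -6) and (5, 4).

Arc-length functional: J[y] = ∫ sqrt(1 + (y')^2) dx.
Lagrangian L = sqrt(1 + (y')^2) has no explicit y dependence, so ∂L/∂y = 0 and the Euler-Lagrange equation gives
    d/dx( y' / sqrt(1 + (y')^2) ) = 0  ⇒  y' / sqrt(1 + (y')^2) = const.
Hence y' is constant, so y(x) is affine.
Fitting the endpoints (0, -6) and (5, 4):
    slope m = (4 − (-6)) / (5 − 0) = 2,
    intercept c = (-6) − m·0 = -6.
Extremal: y(x) = 2 x - 6.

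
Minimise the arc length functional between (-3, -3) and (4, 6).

Arc-length functional: J[y] = ∫ sqrt(1 + (y')^2) dx.
Lagrangian L = sqrt(1 + (y')^2) has no explicit y dependence, so ∂L/∂y = 0 and the Euler-Lagrange equation gives
    d/dx( y' / sqrt(1 + (y')^2) ) = 0  ⇒  y' / sqrt(1 + (y')^2) = const.
Hence y' is constant, so y(x) is affine.
Fitting the endpoints (-3, -3) and (4, 6):
    slope m = (6 − (-3)) / (4 − (-3)) = 9/7,
    intercept c = (-3) − m·(-3) = 6/7.
Extremal: y(x) = (9/7) x + 6/7.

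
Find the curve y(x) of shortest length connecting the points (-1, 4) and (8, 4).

Arc-length functional: J[y] = ∫ sqrt(1 + (y')^2) dx.
Lagrangian L = sqrt(1 + (y')^2) has no explicit y dependence, so ∂L/∂y = 0 and the Euler-Lagrange equation gives
    d/dx( y' / sqrt(1 + (y')^2) ) = 0  ⇒  y' / sqrt(1 + (y')^2) = const.
Hence y' is constant, so y(x) is affine.
Fitting the endpoints (-1, 4) and (8, 4):
    slope m = (4 − 4) / (8 − (-1)) = 0,
    intercept c = 4 − m·(-1) = 4.
Extremal: y(x) = 4.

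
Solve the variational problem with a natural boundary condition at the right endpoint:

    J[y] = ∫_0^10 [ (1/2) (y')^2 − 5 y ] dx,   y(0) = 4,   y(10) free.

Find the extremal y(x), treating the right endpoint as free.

The Lagrangian L = (1/2) (y')^2 − 5 y gives
    ∂L/∂y = −5,   ∂L/∂y' = y'.
Euler-Lagrange: d/dx(y') − (−5) = 0, i.e. y'' + 5 = 0, so
    y(x) = −(5/2) x^2 + C1 x + C2.
Fixed left endpoint y(0) = 4 ⇒ C2 = 4.
The right endpoint x = 10 is free, so the natural (transversality) condition is ∂L/∂y' |_{x=10} = 0, i.e. y'(10) = 0.
Compute y'(x) = −5 x + C1, so y'(10) = −50 + C1 = 0 ⇒ C1 = 50.
Therefore the extremal is
    y(x) = −(5/2) x^2 + 50 x + 4.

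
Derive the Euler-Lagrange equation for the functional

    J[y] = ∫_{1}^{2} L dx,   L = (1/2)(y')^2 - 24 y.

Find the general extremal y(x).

The Lagrangian is L = (1/2)(y')^2 - 24 y.
∂L/∂y = -24.
∂L/∂y' = y'.
The Euler-Lagrange equation d/dx(∂L/∂y') − ∂L/∂y = 0 becomes:
    y'' + 24 = 0
General solution: y(x) = -12 x^2 + A x + B, where A and B are arbitrary constants fixed by the endpoint conditions.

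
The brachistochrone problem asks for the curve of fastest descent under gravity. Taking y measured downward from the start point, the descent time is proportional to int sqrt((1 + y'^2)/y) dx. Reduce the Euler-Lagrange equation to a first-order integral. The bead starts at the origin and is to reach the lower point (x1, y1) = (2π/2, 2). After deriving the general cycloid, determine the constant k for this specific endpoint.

The Lagrangian L = sqrt((1 + y'^2) / y) has no explicit x dependence, so the Beltrami identity applies:
    L − y' ∂L/∂y' = C.
Compute ∂L/∂y' = y' / sqrt(y (1 + y'^2)).
Substitute:
    sqrt((1 + y'^2)/y) − y'·y' / sqrt(y (1 + y'^2))
    = (1 + y'^2) / sqrt(y (1 + y'^2)) − y'^2 / sqrt(y (1 + y'^2))
    = 1 / sqrt(y (1 + y'^2)) = C.
Squaring and rearranging gives the first integral
    y (1 + y'^2) = 1/C^2 =: k   (constant).
Solving this first-order ODE by the substitution
    y = (k/2)(1 − cos θ)
yields the cycloid parameterisation
    x(θ) = (k/2)(θ − sin θ),   y(θ) = (k/2)(1 − cos θ).
The constant k is fixed by the endpoint condition.
Now fit the given lower endpoint (x1, y1) = (2π/2, 2). At the bottom of the first arch (θ = π), the parametric equations give
    y(π) = (k/2)(1 − cos π) = k,
    x(π) = (k/2)(π − sin π) = kπ/2.
Matching y(π) = 2 gives k = 2, consistent with x(π) = 2π/2. Therefore the specific cycloid is
    x(θ) = (2/2)(θ − sin θ),   y(θ) = (2/2)(1 − cos θ).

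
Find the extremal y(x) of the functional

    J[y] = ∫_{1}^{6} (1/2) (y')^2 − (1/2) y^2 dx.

The Lagrangian is L = (1/2) (y')^2 − (1/2) y^2.
Compute ∂L/∂y = -y, ∂L/∂y' = y'.
The Euler-Lagrange equation d/dx(∂L/∂y') − ∂L/∂y = 0 reduces to
    y'' + y = 0.
Its general solution is
    y(x) = A sin(x) + B cos(x),
with A, B fixed by the endpoint conditions.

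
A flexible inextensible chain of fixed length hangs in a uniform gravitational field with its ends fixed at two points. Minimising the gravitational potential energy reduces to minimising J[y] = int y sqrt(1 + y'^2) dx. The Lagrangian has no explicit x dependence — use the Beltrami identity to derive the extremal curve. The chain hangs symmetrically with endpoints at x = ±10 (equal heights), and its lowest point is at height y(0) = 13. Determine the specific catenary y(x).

The Lagrangian L(y, y') = y sqrt(1 + y'^2) has no explicit x dependence, so the Beltrami identity applies:
    L − y' ∂L/∂y' = C.
Compute ∂L/∂y' = y · y' / sqrt(1 + y'^2). Then
    L − y' ∂L/∂y'
    = y sqrt(1 + y'^2) − y · y'^2 / sqrt(1 + y'^2)
    = y (1 + y'^2 − y'^2) / sqrt(1 + y'^2)
    = y / sqrt(1 + y'^2) = C.
Squaring gives y^2 = C^2 (1 + y'^2), i.e.
    y'^2 = y^2 / C^2 − 1.
Separating variables,
    dy / sqrt(y^2 − C^2) = dx / C,
and integrating gives arccosh(y / C) = (x − a)/C, so
    y(x) = C cosh((x − a)/C),
the catenary. The constants C and a are fixed by the two endpoint conditions (and, for the hanging-chain problem, the length constraint selects C).
Now fit the given data. The endpoints x = ±10 are symmetric at equal height, so the catenary is even about its minimum: a = 0 and y(x) = C cosh(x/C). The lowest point is y(0) = C cosh(0) = C, and we are told y(0) = 13, so C = 13. Therefore
    y(x) = 13 cosh(x/13),
and at the endpoints
    y(±10) = 13 cosh(10/13).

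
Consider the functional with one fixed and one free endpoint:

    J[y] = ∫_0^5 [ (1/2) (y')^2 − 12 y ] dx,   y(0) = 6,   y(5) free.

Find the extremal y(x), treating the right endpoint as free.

The Lagrangian L = (1/2) (y')^2 − 12 y gives
    ∂L/∂y = −12,   ∂L/∂y' = y'.
Euler-Lagrange: d/dx(y') − (−12) = 0, i.e. y'' + 12 = 0, so
    y(x) = −(12/2) x^2 + C1 x + C2.
Fixed left endpoint y(0) = 6 ⇒ C2 = 6.
The right endpoint x = 5 is free, so the natural (transversality) condition is ∂L/∂y' |_{x=5} = 0, i.e. y'(5) = 0.
Compute y'(x) = −12 x + C1, so y'(5) = −60 + C1 = 0 ⇒ C1 = 60.
Therefore the extremal is
    y(x) = −6 x^2 + 60 x + 6.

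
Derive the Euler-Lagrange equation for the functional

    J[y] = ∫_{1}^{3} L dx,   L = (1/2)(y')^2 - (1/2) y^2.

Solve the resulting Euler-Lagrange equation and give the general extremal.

The Lagrangian is L = (1/2)(y')^2 - (1/2) y^2.
∂L/∂y = -y.
∂L/∂y' = y'.
The Euler-Lagrange equation d/dx(∂L/∂y') − ∂L/∂y = 0 becomes:
    y'' + y = 0
General solution: y(x) = A sin(x) + B cos(x), where A and B are arbitrary constants fixed by the endpoint conditions.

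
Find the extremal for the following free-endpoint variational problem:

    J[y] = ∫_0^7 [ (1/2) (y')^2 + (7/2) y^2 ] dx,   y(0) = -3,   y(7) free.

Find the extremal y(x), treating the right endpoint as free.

The Lagrangian L = (1/2) (y')^2 + (7/2) y^2 gives
    ∂L/∂y = 7 y,   ∂L/∂y' = y'.
Euler-Lagrange: y'' − 7 y = 0.
With k = sqrt(7), the general solution is
    y(x) = A cosh(sqrt(7) x) + B sinh(sqrt(7) x).
Fixed left endpoint y(0) = -3 ⇒ A = -3.
The right endpoint x = 7 is free, so the natural (transversality) condition is ∂L/∂y' |_{x=7} = 0, i.e. y'(7) = 0.
Compute y'(x) = A k sinh(k x) + B k cosh(k x), so
    y'(7) = A k sinh(k·7) + B k cosh(k·7) = 0
    ⇒ B = −A tanh(k·7) = 3 tanh(sqrt(7)·7).
Therefore the extremal is
    y(x) = −3 cosh(sqrt(7) x) + 3 tanh(sqrt(7)·7) sinh(sqrt(7) x).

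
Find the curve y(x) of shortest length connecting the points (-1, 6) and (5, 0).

Arc-length functional: J[y] = ∫ sqrt(1 + (y')^2) dx.
Lagrangian L = sqrt(1 + (y')^2) has no explicit y dependence, so ∂L/∂y = 0 and the Euler-Lagrange equation gives
    d/dx( y' / sqrt(1 + (y')^2) ) = 0  ⇒  y' / sqrt(1 + (y')^2) = const.
Hence y' is constant, so y(x) is affine.
Fitting the endpoints (-1, 6) and (5, 0):
    slope m = (0 − 6) / (5 − (-1)) = -1,
    intercept c = 6 − m·(-1) = 5.
Extremal: y(x) = -x + 5.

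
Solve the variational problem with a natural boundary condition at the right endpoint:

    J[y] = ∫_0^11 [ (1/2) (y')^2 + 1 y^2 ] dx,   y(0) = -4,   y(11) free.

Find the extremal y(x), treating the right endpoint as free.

The Lagrangian L = (1/2) (y')^2 + 1 y^2 gives
    ∂L/∂y = 2 y,   ∂L/∂y' = y'.
Euler-Lagrange: y'' − 2 y = 0.
With k = sqrt(2), the general solution is
    y(x) = A cosh(sqrt(2) x) + B sinh(sqrt(2) x).
Fixed left endpoint y(0) = -4 ⇒ A = -4.
The right endpoint x = 11 is free, so the natural (transversality) condition is ∂L/∂y' |_{x=11} = 0, i.e. y'(11) = 0.
Compute y'(x) = A k sinh(k x) + B k cosh(k x), so
    y'(11) = A k sinh(k·11) + B k cosh(k·11) = 0
    ⇒ B = −A tanh(k·11) = 4 tanh(sqrt(2)·11).
Therefore the extremal is
    y(x) = −4 cosh(sqrt(2) x) + 4 tanh(sqrt(2)·11) sinh(sqrt(2) x).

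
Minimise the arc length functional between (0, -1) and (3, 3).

Arc-length functional: J[y] = ∫ sqrt(1 + (y')^2) dx.
Lagrangian L = sqrt(1 + (y')^2) has no explicit y dependence, so ∂L/∂y = 0 and the Euler-Lagrange equation gives
    d/dx( y' / sqrt(1 + (y')^2) ) = 0  ⇒  y' / sqrt(1 + (y')^2) = const.
Hence y' is constant, so y(x) is affine.
Fitting the endpoints (0, -1) and (3, 3):
    slope m = (3 − (-1)) / (3 − 0) = 4/3,
    intercept c = (-1) − m·0 = -1.
Extremal: y(x) = (4/3) x - 1.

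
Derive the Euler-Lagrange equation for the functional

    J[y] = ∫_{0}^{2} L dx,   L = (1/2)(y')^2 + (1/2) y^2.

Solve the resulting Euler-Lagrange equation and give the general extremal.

The Lagrangian is L = (1/2)(y')^2 + (1/2) y^2.
∂L/∂y = y.
∂L/∂y' = y'.
The Euler-Lagrange equation d/dx(∂L/∂y') − ∂L/∂y = 0 becomes:
    y'' - y = 0
General solution: y(x) = A e^x + B e^(-x), where A and B are arbitrary constants fixed by the endpoint conditions.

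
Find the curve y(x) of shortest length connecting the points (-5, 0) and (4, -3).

Arc-length functional: J[y] = ∫ sqrt(1 + (y')^2) dx.
Lagrangian L = sqrt(1 + (y')^2) has no explicit y dependence, so ∂L/∂y = 0 and the Euler-Lagrange equation gives
    d/dx( y' / sqrt(1 + (y')^2) ) = 0  ⇒  y' / sqrt(1 + (y')^2) = const.
Hence y' is constant, so y(x) is affine.
Fitting the endpoints (-5, 0) and (4, -3):
    slope m = ((-3) − 0) / (4 − (-5)) = -1/3,
    intercept c = 0 − m·(-5) = -5/3.
Extremal: y(x) = (-1/3) x - 5/3.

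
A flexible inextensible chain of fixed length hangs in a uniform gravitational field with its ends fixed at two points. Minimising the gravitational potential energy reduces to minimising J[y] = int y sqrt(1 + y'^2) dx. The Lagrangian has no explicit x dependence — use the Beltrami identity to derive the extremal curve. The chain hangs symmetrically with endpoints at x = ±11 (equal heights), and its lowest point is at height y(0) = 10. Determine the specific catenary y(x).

The Lagrangian L(y, y') = y sqrt(1 + y'^2) has no explicit x dependence, so the Beltrami identity applies:
    L − y' ∂L/∂y' = C.
Compute ∂L/∂y' = y · y' / sqrt(1 + y'^2). Then
    L − y' ∂L/∂y'
    = y sqrt(1 + y'^2) − y · y'^2 / sqrt(1 + y'^2)
    = y (1 + y'^2 − y'^2) / sqrt(1 + y'^2)
    = y / sqrt(1 + y'^2) = C.
Squaring gives y^2 = C^2 (1 + y'^2), i.e.
    y'^2 = y^2 / C^2 − 1.
Separating variables,
    dy / sqrt(y^2 − C^2) = dx / C,
and integrating gives arccosh(y / C) = (x − a)/C, so
    y(x) = C cosh((x − a)/C),
the catenary. The constants C and a are fixed by the two endpoint conditions (and, for the hanging-chain problem, the length constraint selects C).
Now fit the given data. The endpoints x = ±11 are symmetric at equal height, so the catenary is even about its minimum: a = 0 and y(x) = C cosh(x/C). The lowest point is y(0) = C cosh(0) = C, and we are told y(0) = 10, so C = 10. Therefore
    y(x) = 10 cosh(x/10),
and at the endpoints
    y(±11) = 10 cosh(11/10).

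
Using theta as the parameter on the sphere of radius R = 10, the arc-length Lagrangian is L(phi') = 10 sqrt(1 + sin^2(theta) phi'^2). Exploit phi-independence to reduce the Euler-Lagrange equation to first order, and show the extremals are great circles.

On the sphere of radius R = 10 with spherical coordinates (θ, φ), the induced metric is
    ds^2 = 100(dθ^2 + sin^2(θ) dφ^2).
Parameterise by θ; the arc-length functional is
    J[φ] = ∫ 10 sqrt(1 + sin^2(θ) (dφ/dθ)^2) dθ,
so L = 10 sqrt(1 + sin^2(θ) φ'^2). Compute
    ∂L/∂φ = 0  (L has no explicit φ dependence),
    ∂L/∂φ' = 10 sin^2(θ) φ' / sqrt(1 + sin^2(θ) φ'^2).
Since ∂L/∂φ = 0, the Euler-Lagrange equation
    d/dθ(∂L/∂φ') − ∂L/∂φ = 0
reduces to d/dθ(∂L/∂φ') = 0, i.e. the momentum conjugate to φ is conserved:
    10 sin^2(θ) φ' / sqrt(1 + sin^2(θ) φ'^2) = C.
The overall factor of 10 is constant, so dividing through gives Clairaut's relation sin^2(θ) φ' / sqrt(1 + sin^2(θ) φ'^2) = C' (with C' = C/10). Solving for φ' and integrating gives the great-circle family
    cot(θ) = A cos(φ − φ_0),
i.e. the intersection of the sphere with a plane through the origin. The two constants A and φ_0 (equivalently C and one phase) are fixed by the two endpoint conditions.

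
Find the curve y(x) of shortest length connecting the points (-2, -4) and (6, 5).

Arc-length functional: J[y] = ∫ sqrt(1 + (y')^2) dx.
Lagrangian L = sqrt(1 + (y')^2) has no explicit y dependence, so ∂L/∂y = 0 and the Euler-Lagrange equation gives
    d/dx( y' / sqrt(1 + (y')^2) ) = 0  ⇒  y' / sqrt(1 + (y')^2) = const.
Hence y' is constant, so y(x) is affine.
Fitting the endpoints (-2, -4) and (6, 5):
    slope m = (5 − (-4)) / (6 − (-2)) = 9/8,
    intercept c = (-4) − m·(-2) = -7/4.
Extremal: y(x) = (9/8) x - 7/4.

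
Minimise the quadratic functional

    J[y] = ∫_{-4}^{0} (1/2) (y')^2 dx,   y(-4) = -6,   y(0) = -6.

The Lagrangian is L = (1/2) (y')^2.
Compute ∂L/∂y = 0, ∂L/∂y' = y'.
The Euler-Lagrange equation d/dx(∂L/∂y') − ∂L/∂y = 0 reduces to
    y'' = 0.
Its general solution is
    y(x) = A x + B,
with A, B fixed by the endpoint conditions.
Applying the endpoint conditions y(-4) = -6 and y(0) = -6: solve A·-4 + B = -6 and A·0 + B = -6. Subtracting gives A(0 − -4) = -6 − -6, so A = 0, and B = -6 − A·-4 = -6. Therefore
    y(x) = -6.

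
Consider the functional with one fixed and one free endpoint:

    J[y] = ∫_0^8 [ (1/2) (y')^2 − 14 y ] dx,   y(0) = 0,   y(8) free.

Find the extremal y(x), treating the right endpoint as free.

The Lagrangian L = (1/2) (y')^2 − 14 y gives
    ∂L/∂y = −14,   ∂L/∂y' = y'.
Euler-Lagrange: d/dx(y') − (−14) = 0, i.e. y'' + 14 = 0, so
    y(x) = −(14/2) x^2 + C1 x + C2.
Fixed left endpoint y(0) = 0 ⇒ C2 = 0.
The right endpoint x = 8 is free, so the natural (transversality) condition is ∂L/∂y' |_{x=8} = 0, i.e. y'(8) = 0.
Compute y'(x) = −14 x + C1, so y'(8) = −112 + C1 = 0 ⇒ C1 = 112.
Therefore the extremal is
    y(x) = −7 x^2 + 112 x.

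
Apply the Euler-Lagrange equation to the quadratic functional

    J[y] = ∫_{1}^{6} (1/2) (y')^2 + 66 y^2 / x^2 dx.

The Lagrangian is L = (1/2) (y')^2 + 66 y^2 / x^2.
Compute ∂L/∂y = 132y/x^2, ∂L/∂y' = y'.
The Euler-Lagrange equation d/dx(∂L/∂y') − ∂L/∂y = 0 reduces to
    y'' − 132/x^2 · y = 0  (x > 0).
Its general solution is
    y(x) = A x^12 + B x^(-11),
with A, B fixed by the endpoint conditions.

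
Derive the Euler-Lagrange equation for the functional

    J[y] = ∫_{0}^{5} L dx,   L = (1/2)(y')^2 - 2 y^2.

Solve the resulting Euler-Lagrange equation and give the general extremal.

The Lagrangian is L = (1/2)(y')^2 - 2 y^2.
∂L/∂y = -4y.
∂L/∂y' = y'.
The Euler-Lagrange equation d/dx(∂L/∂y') − ∂L/∂y = 0 becomes:
    y'' + 4 y = 0
General solution: y(x) = A sin(2x) + B cos(2x), where A and B are arbitrary constants fixed by the endpoint conditions.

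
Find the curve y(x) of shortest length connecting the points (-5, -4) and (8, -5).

Arc-length functional: J[y] = ∫ sqrt(1 + (y')^2) dx.
Lagrangian L = sqrt(1 + (y')^2) has no explicit y dependence, so ∂L/∂y = 0 and the Euler-Lagrange equation gives
    d/dx( y' / sqrt(1 + (y')^2) ) = 0  ⇒  y' / sqrt(1 + (y')^2) = const.
Hence y' is constant, so y(x) is affine.
Fitting the endpoints (-5, -4) and (8, -5):
    slope m = ((-5) − (-4)) / (8 − (-5)) = -1/13,
    intercept c = (-4) − m·(-5) = -57/13.
Extremal: y(x) = (-1/13) x - 57/13.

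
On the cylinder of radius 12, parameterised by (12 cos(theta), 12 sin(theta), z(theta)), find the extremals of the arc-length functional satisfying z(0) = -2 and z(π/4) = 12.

Parameterise the cylinder of radius R = 12 as
    r(θ) = (12 cos θ, 12 sin θ, z(θ)).
The arc-length element is
    ds = sqrt(144 + (dz/dθ)^2) dθ,
so the Lagrangian is L = sqrt(144 + z'^2).
L depends on z' only, not on z or θ, so ∂L/∂z = 0 and
    ∂L/∂z' = z' / sqrt(144 + z'^2).
The Euler-Lagrange equation gives
    d/dθ( z' / sqrt(144 + z'^2) ) = 0,
so z' is constant. Integrating once:
    z(θ) = a θ + b,
a helix on the cylinder (a straight line when the cylinder is unrolled). The constants a, b are determined by the endpoint conditions.
With endpoint conditions z(0) = -2 and z(π/4) = 12: from z(0) = b we get b = -2, and a·π/4 + -2 = 12 gives a = 56/π, so
    z(θ) = (56/π) θ − 2.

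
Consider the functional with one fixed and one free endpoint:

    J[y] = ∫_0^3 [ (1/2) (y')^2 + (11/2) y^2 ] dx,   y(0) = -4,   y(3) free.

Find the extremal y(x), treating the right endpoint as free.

The Lagrangian L = (1/2) (y')^2 + (11/2) y^2 gives
    ∂L/∂y = 11 y,   ∂L/∂y' = y'.
Euler-Lagrange: y'' − 11 y = 0.
With k = sqrt(11), the general solution is
    y(x) = A cosh(sqrt(11) x) + B sinh(sqrt(11) x).
Fixed left endpoint y(0) = -4 ⇒ A = -4.
The right endpoint x = 3 is free, so the natural (transversality) condition is ∂L/∂y' |_{x=3} = 0, i.e. y'(3) = 0.
Compute y'(x) = A k sinh(k x) + B k cosh(k x), so
    y'(3) = A k sinh(k·3) + B k cosh(k·3) = 0
    ⇒ B = −A tanh(k·3) = 4 tanh(sqrt(11)·3).
Therefore the extremal is
    y(x) = −4 cosh(sqrt(11) x) + 4 tanh(sqrt(11)·3) sinh(sqrt(11) x).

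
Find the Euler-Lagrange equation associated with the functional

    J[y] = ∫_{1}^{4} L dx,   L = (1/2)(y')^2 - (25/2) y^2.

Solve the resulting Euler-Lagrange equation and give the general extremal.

The Lagrangian is L = (1/2)(y')^2 - (25/2) y^2.
∂L/∂y = -25y.
∂L/∂y' = y'.
The Euler-Lagrange equation d/dx(∂L/∂y') − ∂L/∂y = 0 becomes:
    y'' + 25 y = 0
General solution: y(x) = A sin(5x) + B cos(5x), where A and B are arbitrary constants fixed by the endpoint conditions.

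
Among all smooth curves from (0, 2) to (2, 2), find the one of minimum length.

Arc-length functional: J[y] = ∫ sqrt(1 + (y')^2) dx.
Lagrangian L = sqrt(1 + (y')^2) has no explicit y dependence, so ∂L/∂y = 0 and the Euler-Lagrange equation gives
    d/dx( y' / sqrt(1 + (y')^2) ) = 0  ⇒  y' / sqrt(1 + (y')^2) = const.
Hence y' is constant, so y(x) is affine.
Fitting the endpoints (0, 2) and (2, 2):
    slope m = (2 − 2) / (2 − 0) = 0,
    intercept c = 2 − m·0 = 2.
Extremal: y(x) = 2.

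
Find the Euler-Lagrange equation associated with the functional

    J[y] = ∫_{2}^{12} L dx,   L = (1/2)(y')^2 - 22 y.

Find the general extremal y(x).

The Lagrangian is L = (1/2)(y')^2 - 22 y.
∂L/∂y = -22.
∂L/∂y' = y'.
The Euler-Lagrange equation d/dx(∂L/∂y') − ∂L/∂y = 0 becomes:
    y'' + 22 = 0
General solution: y(x) = -11 x^2 + A x + B, where A and B are arbitrary constants fixed by the endpoint conditions.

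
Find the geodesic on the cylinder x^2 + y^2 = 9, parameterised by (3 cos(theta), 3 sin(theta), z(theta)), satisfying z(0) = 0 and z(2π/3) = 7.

Parameterise the cylinder of radius R = 3 as
    r(θ) = (3 cos θ, 3 sin θ, z(θ)).
The arc-length element is
    ds = sqrt(9 + (dz/dθ)^2) dθ,
so the Lagrangian is L = sqrt(9 + z'^2).
L depends on z' only, not on z or θ, so ∂L/∂z = 0 and
    ∂L/∂z' = z' / sqrt(9 + z'^2).
The Euler-Lagrange equation gives
    d/dθ( z' / sqrt(9 + z'^2) ) = 0,
so z' is constant. Integrating once:
    z(θ) = a θ + b,
a helix on the cylinder (a straight line when the cylinder is unrolled). The constants a, b are determined by the endpoint conditions.
With endpoint conditions z(0) = 0 and z(2π/3) = 7: from z(0) = b we get b = 0, and a·2π/3 + 0 = 7 gives a = 21/(2π), so
    z(θ) = (21/(2π)) θ.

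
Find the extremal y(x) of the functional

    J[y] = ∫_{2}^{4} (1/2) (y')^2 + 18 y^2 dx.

The Lagrangian is L = (1/2) (y')^2 + 18 y^2.
Compute ∂L/∂y = 36y, ∂L/∂y' = y'.
The Euler-Lagrange equation d/dx(∂L/∂y') − ∂L/∂y = 0 reduces to
    y'' − 36 y = 0.
Its general solution is
    y(x) = A e^(6x) + B e^(−6x),
with A, B fixed by the endpoint conditions.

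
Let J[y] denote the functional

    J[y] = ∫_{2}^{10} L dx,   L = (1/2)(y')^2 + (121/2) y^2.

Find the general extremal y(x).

The Lagrangian is L = (1/2)(y')^2 + (121/2) y^2.
∂L/∂y = 121y.
∂L/∂y' = y'.
The Euler-Lagrange equation d/dx(∂L/∂y') − ∂L/∂y = 0 becomes:
    y'' - 121 y = 0
General solution: y(x) = A e^(11x) + B e^(-11x), where A and B are arbitrary constants fixed by the endpoint conditions.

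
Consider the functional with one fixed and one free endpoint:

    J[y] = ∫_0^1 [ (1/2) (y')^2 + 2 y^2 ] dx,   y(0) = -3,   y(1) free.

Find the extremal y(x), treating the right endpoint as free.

The Lagrangian L = (1/2) (y')^2 + 2 y^2 gives
    ∂L/∂y = 4 y,   ∂L/∂y' = y'.
Euler-Lagrange: y'' − 4 y = 0.
With k = 2, the general solution is
    y(x) = A cosh(2 x) + B sinh(2 x).
Fixed left endpoint y(0) = -3 ⇒ A = -3.
The right endpoint x = 1 is free, so the natural (transversality) condition is ∂L/∂y' |_{x=1} = 0, i.e. y'(1) = 0.
Compute y'(x) = A k sinh(k x) + B k cosh(k x), so
    y'(1) = A k sinh(k·1) + B k cosh(k·1) = 0
    ⇒ B = −A tanh(k·1) = 3 tanh(2·1).
Therefore the extremal is
    y(x) = −3 cosh(2 x) + 3 tanh(2·1) sinh(2 x).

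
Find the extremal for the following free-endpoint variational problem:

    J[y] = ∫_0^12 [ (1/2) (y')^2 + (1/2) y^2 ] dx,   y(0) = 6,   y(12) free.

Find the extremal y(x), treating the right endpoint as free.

The Lagrangian L = (1/2) (y')^2 + (1/2) y^2 gives
    ∂L/∂y = 1 y,   ∂L/∂y' = y'.
Euler-Lagrange: y'' − y = 0.
With k = 1, the general solution is
    y(x) = A cosh(x) + B sinh(x).
Fixed left endpoint y(0) = 6 ⇒ A = 6.
The right endpoint x = 12 is free, so the natural (transversality) condition is ∂L/∂y' |_{x=12} = 0, i.e. y'(12) = 0.
Compute y'(x) = A k sinh(k x) + B k cosh(k x), so
    y'(12) = A k sinh(k·12) + B k cosh(k·12) = 0
    ⇒ B = −A tanh(k·12) = − 6 tanh(1·12).
Therefore the extremal is
    y(x) = 6 cosh(1 x) − 6 tanh(1·12) sinh(1 x).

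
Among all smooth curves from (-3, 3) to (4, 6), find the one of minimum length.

Arc-length functional: J[y] = ∫ sqrt(1 + (y')^2) dx.
Lagrangian L = sqrt(1 + (y')^2) has no explicit y dependence, so ∂L/∂y = 0 and the Euler-Lagrange equation gives
    d/dx( y' / sqrt(1 + (y')^2) ) = 0  ⇒  y' / sqrt(1 + (y')^2) = const.
Hence y' is constant, so y(x) is affine.
Fitting the endpoints (-3, 3) and (4, 6):
    slope m = (6 − 3) / (4 − (-3)) = 3/7,
    intercept c = 3 − m·(-3) = 30/7.
Extremal: y(x) = (3/7) x + 30/7.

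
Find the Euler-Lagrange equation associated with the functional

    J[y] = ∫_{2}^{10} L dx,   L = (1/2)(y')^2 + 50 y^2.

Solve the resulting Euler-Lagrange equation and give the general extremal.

The Lagrangian is L = (1/2)(y')^2 + 50 y^2.
∂L/∂y = 100y.
∂L/∂y' = y'.
The Euler-Lagrange equation d/dx(∂L/∂y') − ∂L/∂y = 0 becomes:
    y'' - 100 y = 0
General solution: y(x) = A e^(10x) + B e^(-10x), where A and B are arbitrary constants fixed by the endpoint conditions.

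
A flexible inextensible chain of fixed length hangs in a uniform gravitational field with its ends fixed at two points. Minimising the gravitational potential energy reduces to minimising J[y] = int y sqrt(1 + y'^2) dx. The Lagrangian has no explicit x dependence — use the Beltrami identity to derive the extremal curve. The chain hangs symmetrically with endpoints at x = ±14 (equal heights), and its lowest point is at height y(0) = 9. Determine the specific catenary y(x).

The Lagrangian L(y, y') = y sqrt(1 + y'^2) has no explicit x dependence, so the Beltrami identity applies:
    L − y' ∂L/∂y' = C.
Compute ∂L/∂y' = y · y' / sqrt(1 + y'^2). Then
    L − y' ∂L/∂y'
    = y sqrt(1 + y'^2) − y · y'^2 / sqrt(1 + y'^2)
    = y (1 + y'^2 − y'^2) / sqrt(1 + y'^2)
    = y / sqrt(1 + y'^2) = C.
Squaring gives y^2 = C^2 (1 + y'^2), i.e.
    y'^2 = y^2 / C^2 − 1.
Separating variables,
    dy / sqrt(y^2 − C^2) = dx / C,
and integrating gives arccosh(y / C) = (x − a)/C, so
    y(x) = C cosh((x − a)/C),
the catenary. The constants C and a are fixed by the two endpoint conditions (and, for the hanging-chain problem, the length constraint selects C).
Now fit the given data. The endpoints x = ±14 are symmetric at equal height, so the catenary is even about its minimum: a = 0 and y(x) = C cosh(x/C). The lowest point is y(0) = C cosh(0) = C, and we are told y(0) = 9, so C = 9. Therefore
    y(x) = 9 cosh(x/9),
and at the endpoints
    y(±14) = 9 cosh(14/9).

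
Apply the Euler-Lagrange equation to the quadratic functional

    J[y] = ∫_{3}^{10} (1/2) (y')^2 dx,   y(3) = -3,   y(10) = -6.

The Lagrangian is L = (1/2) (y')^2.
Compute ∂L/∂y = 0, ∂L/∂y' = y'.
The Euler-Lagrange equation d/dx(∂L/∂y') − ∂L/∂y = 0 reduces to
    y'' = 0.
Its general solution is
    y(x) = A x + B,
with A, B fixed by the endpoint conditions.
Applying the endpoint conditions y(3) = -3 and y(10) = -6: solve A·3 + B = -3 and A·10 + B = -6. Subtracting gives A(10 − 3) = -6 − -3, so A = -3/7, and B = -3 − A·3 = -12/7. Therefore
    y(x) = (-3/7) x - 12/7.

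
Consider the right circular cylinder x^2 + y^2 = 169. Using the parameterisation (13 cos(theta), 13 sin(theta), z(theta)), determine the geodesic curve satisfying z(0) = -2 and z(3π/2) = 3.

Parameterise the cylinder of radius R = 13 as
    r(θ) = (13 cos θ, 13 sin θ, z(θ)).
The arc-length element is
    ds = sqrt(169 + (dz/dθ)^2) dθ,
so the Lagrangian is L = sqrt(169 + z'^2).
L depends on z' only, not on z or θ, so ∂L/∂z = 0 and
    ∂L/∂z' = z' / sqrt(169 + z'^2).
The Euler-Lagrange equation gives
    d/dθ( z' / sqrt(169 + z'^2) ) = 0,
so z' is constant. Integrating once:
    z(θ) = a θ + b,
a helix on the cylinder (a straight line when the cylinder is unrolled). The constants a, b are determined by the endpoint conditions.
With endpoint conditions z(0) = -2 and z(3π/2) = 3: from z(0) = b we get b = -2, and a·3π/2 + -2 = 3 gives a = 10/(3π), so
    z(θ) = (10/(3π)) θ − 2.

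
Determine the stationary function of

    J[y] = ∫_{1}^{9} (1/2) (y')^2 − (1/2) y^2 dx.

The Lagrangian is L = (1/2) (y')^2 − (1/2) y^2.
Compute ∂L/∂y = -y, ∂L/∂y' = y'.
The Euler-Lagrange equation d/dx(∂L/∂y') − ∂L/∂y = 0 reduces to
    y'' + y = 0.
Its general solution is
    y(x) = A sin(x) + B cos(x),
with A, B fixed by the endpoint conditions.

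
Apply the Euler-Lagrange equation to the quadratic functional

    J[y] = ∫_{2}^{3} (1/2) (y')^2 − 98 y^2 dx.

The Lagrangian is L = (1/2) (y')^2 − 98 y^2.
Compute ∂L/∂y = -196y, ∂L/∂y' = y'.
The Euler-Lagrange equation d/dx(∂L/∂y') − ∂L/∂y = 0 reduces to
    y'' + 196 y = 0.
Its general solution is
    y(x) = A sin(14x) + B cos(14x),
with A, B fixed by the endpoint conditions.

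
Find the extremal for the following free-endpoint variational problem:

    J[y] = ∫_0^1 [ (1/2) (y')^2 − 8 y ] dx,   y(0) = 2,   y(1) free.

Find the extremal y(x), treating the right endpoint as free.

The Lagrangian L = (1/2) (y')^2 − 8 y gives
    ∂L/∂y = −8,   ∂L/∂y' = y'.
Euler-Lagrange: d/dx(y') − (−8) = 0, i.e. y'' + 8 = 0, so
    y(x) = −(8/2) x^2 + C1 x + C2.
Fixed left endpoint y(0) = 2 ⇒ C2 = 2.
The right endpoint x = 1 is free, so the natural (transversality) condition is ∂L/∂y' |_{x=1} = 0, i.e. y'(1) = 0.
Compute y'(x) = −8 x + C1, so y'(1) = −8 + C1 = 0 ⇒ C1 = 8.
Therefore the extremal is
    y(x) = −4 x^2 + 8 x + 2.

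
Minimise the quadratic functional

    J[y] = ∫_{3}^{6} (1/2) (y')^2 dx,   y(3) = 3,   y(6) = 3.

The Lagrangian is L = (1/2) (y')^2.
Compute ∂L/∂y = 0, ∂L/∂y' = y'.
The Euler-Lagrange equation d/dx(∂L/∂y') − ∂L/∂y = 0 reduces to
    y'' = 0.
Its general solution is
    y(x) = A x + B,
with A, B fixed by the endpoint conditions.
Applying the endpoint conditions y(3) = 3 and y(6) = 3: solve A·3 + B = 3 and A·6 + B = 3. Subtracting gives A(6 − 3) = 3 − 3, so A = 0, and B = 3 − A·3 = 3. Therefore
    y(x) = 3.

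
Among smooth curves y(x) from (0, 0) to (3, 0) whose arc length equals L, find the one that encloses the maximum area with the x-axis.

Set up the augmented Lagrangian using a multiplier λ for the length constraint:
    F(y, y') = y − λ sqrt(1 + y'^2).
F has no explicit x dependence, so the Beltrami identity yields a first integral
    F − y' ∂F/∂y' = C.
Compute ∂F/∂y' = −λ y' / sqrt(1 + y'^2). Then
    y − λ sqrt(1 + y'^2) + λ y'^2 / sqrt(1 + y'^2) = C
    ⇒  y − λ / sqrt(1 + y'^2) = C.
Solving for y' and integrating gives
    (x − a)^2 + (y − b)^2 = λ^2,
a circular arc of radius λ. The constants a, b are determined by the endpoint conditions y(0) = y(3) = 0, and λ is fixed implicitly by the length constraint
    ∫_{0}^{3} sqrt(1 + y'^2) dx = L.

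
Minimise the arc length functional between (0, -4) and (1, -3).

Arc-length functional: J[y] = ∫ sqrt(1 + (y')^2) dx.
Lagrangian L = sqrt(1 + (y')^2) has no explicit y dependence, so ∂L/∂y = 0 and the Euler-Lagrange equation gives
    d/dx( y' / sqrt(1 + (y')^2) ) = 0  ⇒  y' / sqrt(1 + (y')^2) = const.
Hence y' is constant, so y(x) is affine.
Fitting the endpoints (0, -4) and (1, -3):
    slope m = ((-3) − (-4)) / (1 − 0) = 1,
    intercept c = (-4) − m·0 = -4.
Extremal: y(x) = x - 4.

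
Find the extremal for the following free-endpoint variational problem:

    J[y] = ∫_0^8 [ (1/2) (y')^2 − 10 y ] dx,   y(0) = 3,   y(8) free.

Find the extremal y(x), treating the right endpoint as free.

The Lagrangian L = (1/2) (y')^2 − 10 y gives
    ∂L/∂y = −10,   ∂L/∂y' = y'.
Euler-Lagrange: d/dx(y') − (−10) = 0, i.e. y'' + 10 = 0, so
    y(x) = −(10/2) x^2 + C1 x + C2.
Fixed left endpoint y(0) = 3 ⇒ C2 = 3.
The right endpoint x = 8 is free, so the natural (transversality) condition is ∂L/∂y' |_{x=8} = 0, i.e. y'(8) = 0.
Compute y'(x) = −10 x + C1, so y'(8) = −80 + C1 = 0 ⇒ C1 = 80.
Therefore the extremal is
    y(x) = −5 x^2 + 80 x + 3.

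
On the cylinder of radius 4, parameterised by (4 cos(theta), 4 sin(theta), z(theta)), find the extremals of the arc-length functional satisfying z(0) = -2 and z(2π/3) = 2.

Parameterise the cylinder of radius R = 4 as
    r(θ) = (4 cos θ, 4 sin θ, z(θ)).
The arc-length element is
    ds = sqrt(16 + (dz/dθ)^2) dθ,
so the Lagrangian is L = sqrt(16 + z'^2).
L depends on z' only, not on z or θ, so ∂L/∂z = 0 and
    ∂L/∂z' = z' / sqrt(16 + z'^2).
The Euler-Lagrange equation gives
    d/dθ( z' / sqrt(16 + z'^2) ) = 0,
so z' is constant. Integrating once:
    z(θ) = a θ + b,
a helix on the cylinder (a straight line when the cylinder is unrolled). The constants a, b are determined by the endpoint conditions.
With endpoint conditions z(0) = -2 and z(2π/3) = 2: from z(0) = b we get b = -2, and a·2π/3 + -2 = 2 gives a = 6/π, so
    z(θ) = (6/π) θ − 2.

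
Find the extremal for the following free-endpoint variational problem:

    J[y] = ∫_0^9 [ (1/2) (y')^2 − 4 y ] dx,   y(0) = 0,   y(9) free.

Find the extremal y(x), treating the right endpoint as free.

The Lagrangian L = (1/2) (y')^2 − 4 y gives
    ∂L/∂y = −4,   ∂L/∂y' = y'.
Euler-Lagrange: d/dx(y') − (−4) = 0, i.e. y'' + 4 = 0, so
    y(x) = −(4/2) x^2 + C1 x + C2.
Fixed left endpoint y(0) = 0 ⇒ C2 = 0.
The right endpoint x = 9 is free, so the natural (transversality) condition is ∂L/∂y' |_{x=9} = 0, i.e. y'(9) = 0.
Compute y'(x) = −4 x + C1, so y'(9) = −36 + C1 = 0 ⇒ C1 = 36.
Therefore the extremal is
    y(x) = −2 x^2 + 36 x.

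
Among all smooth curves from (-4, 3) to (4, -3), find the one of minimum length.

Arc-length functional: J[y] = ∫ sqrt(1 + (y')^2) dx.
Lagrangian L = sqrt(1 + (y')^2) has no explicit y dependence, so ∂L/∂y = 0 and the Euler-Lagrange equation gives
    d/dx( y' / sqrt(1 + (y')^2) ) = 0  ⇒  y' / sqrt(1 + (y')^2) = const.
Hence y' is constant, so y(x) is affine.
Fitting the endpoints (-4, 3) and (4, -3):
    slope m = ((-3) − 3) / (4 − (-4)) = -3/4,
    intercept c = 3 − m·(-4) = 0.
Extremal: y(x) = (-3/4) x.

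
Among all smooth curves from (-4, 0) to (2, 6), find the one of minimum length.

Arc-length functional: J[y] = ∫ sqrt(1 + (y')^2) dx.
Lagrangian L = sqrt(1 + (y')^2) has no explicit y dependence, so ∂L/∂y = 0 and the Euler-Lagrange equation gives
    d/dx( y' / sqrt(1 + (y')^2) ) = 0  ⇒  y' / sqrt(1 + (y')^2) = const.
Hence y' is constant, so y(x) is affine.
Fitting the endpoints (-4, 0) and (2, 6):
    slope m = (6 − 0) / (2 − (-4)) = 1,
    intercept c = 0 − m·(-4) = 4.
Extremal: y(x) = x + 4.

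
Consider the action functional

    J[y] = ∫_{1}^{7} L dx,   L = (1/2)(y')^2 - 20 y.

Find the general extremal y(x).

The Lagrangian is L = (1/2)(y')^2 - 20 y.
∂L/∂y = -20.
∂L/∂y' = y'.
The Euler-Lagrange equation d/dx(∂L/∂y') − ∂L/∂y = 0 becomes:
    y'' + 20 = 0
General solution: y(x) = -10 x^2 + A x + B, where A and B are arbitrary constants fixed by the endpoint conditions.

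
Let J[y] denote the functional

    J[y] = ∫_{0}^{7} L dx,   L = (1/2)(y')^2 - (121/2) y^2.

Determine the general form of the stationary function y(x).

The Lagrangian is L = (1/2)(y')^2 - (121/2) y^2.
∂L/∂y = -121y.
∂L/∂y' = y'.
The Euler-Lagrange equation d/dx(∂L/∂y') − ∂L/∂y = 0 becomes:
    y'' + 121 y = 0
General solution: y(x) = A sin(11x) + B cos(11x), where A and B are arbitrary constants fixed by the endpoint conditions.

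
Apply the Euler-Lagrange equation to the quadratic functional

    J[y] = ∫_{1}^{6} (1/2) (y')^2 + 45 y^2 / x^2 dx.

The Lagrangian is L = (1/2) (y')^2 + 45 y^2 / x^2.
Compute ∂L/∂y = 90y/x^2, ∂L/∂y' = y'.
The Euler-Lagrange equation d/dx(∂L/∂y') − ∂L/∂y = 0 reduces to
    y'' − 90/x^2 · y = 0  (x > 0).
Its general solution is
    y(x) = A x^10 + B x^(-9),
with A, B fixed by the endpoint conditions.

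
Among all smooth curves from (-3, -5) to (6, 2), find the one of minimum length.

Arc-length functional: J[y] = ∫ sqrt(1 + (y')^2) dx.
Lagrangian L = sqrt(1 + (y')^2) has no explicit y dependence, so ∂L/∂y = 0 and the Euler-Lagrange equation gives
    d/dx( y' / sqrt(1 + (y')^2) ) = 0  ⇒  y' / sqrt(1 + (y')^2) = const.
Hence y' is constant, so y(x) is affine.
Fitting the endpoints (-3, -5) and (6, 2):
    slope m = (2 − (-5)) / (6 − (-3)) = 7/9,
    intercept c = (-5) − m·(-3) = -8/3.
Extremal: y(x) = (7/9) x - 8/3.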